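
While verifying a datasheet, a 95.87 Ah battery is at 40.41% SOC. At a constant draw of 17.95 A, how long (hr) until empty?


Step 1: remaining = SOC/100 * C_total = 40.41/100 * 95.87 = 38.741 Ah
Step 2: t = remaining / I = 38.741 / 17.95 = 2.158 hr

2.158 hr


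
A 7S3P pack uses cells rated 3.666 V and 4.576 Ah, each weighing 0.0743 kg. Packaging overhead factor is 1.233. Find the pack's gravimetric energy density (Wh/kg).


Step 1: V_pack = 7 * 3.666 = 25.662 V
Step 2: C_pack = 3 * 4.576 = 13.728 Ah
Step 3: E_pack = V_pack * C_pack = 25.662 * 13.728 = 352.29 Wh
Step 4: m_pack = 7 * 3 * 0.0743 * 1.233 = 1.9238 kg
Step 5: ED = E_pack / m_pack = 352.29 / 1.9238 = 183.1 Wh/kg

183.1 Wh/kg


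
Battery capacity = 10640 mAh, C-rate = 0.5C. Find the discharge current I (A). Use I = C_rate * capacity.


Convert: capacity = 10640 mAh = 10.64 Ah
At 0.5C: I = 0.5 * 10.64 Ah = 5.32 A

5.32 A


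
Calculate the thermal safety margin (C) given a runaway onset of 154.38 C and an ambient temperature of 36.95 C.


Safety margin = 154.38 C - 36.95 C = 117.43 C

117.43 C


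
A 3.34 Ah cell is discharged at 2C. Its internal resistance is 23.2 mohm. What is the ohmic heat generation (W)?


Convert: R = 23.2 mohm = 0.0232 ohm
Step 1: I = C_rate * capacity = 2 * 3.34 = 6.68 A
Step 2: Q = I^2 * R = 6.68^2 * 0.0232 = 44.622 * 0.0232 = 1.035 W

1.035 W


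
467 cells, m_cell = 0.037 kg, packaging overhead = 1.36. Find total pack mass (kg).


Cell mass sum = 467 * 0.037 = 17.279 kg
With overhead 1.36: m_pack = 17.279 * 1.36 = 23.50 kg

23.50 kg


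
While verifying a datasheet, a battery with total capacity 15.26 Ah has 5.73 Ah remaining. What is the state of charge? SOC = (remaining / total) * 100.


SOC% = 5.73 / 15.26 * 100 = 37.55%

37.55%


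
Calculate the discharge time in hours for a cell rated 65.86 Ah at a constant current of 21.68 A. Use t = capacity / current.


Runtime = 65.86 Ah / 21.68 A = 3.038 hr

3.038 hr


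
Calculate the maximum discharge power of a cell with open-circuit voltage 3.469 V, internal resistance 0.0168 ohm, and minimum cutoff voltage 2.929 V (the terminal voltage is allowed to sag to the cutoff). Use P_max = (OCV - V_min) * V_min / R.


dV = OCV - V_min = 0.54 V (so I_max = dV / R)
P_max = dV * V_min / R = 0.54 * 2.929 / 0.0168 = 94.15 W

94.15 W


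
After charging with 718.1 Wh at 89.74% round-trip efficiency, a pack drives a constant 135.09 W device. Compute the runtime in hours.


Step 1: E_discharge = eta/100 * E_charge = 89.74/100 * 718.1 = 644.42 Wh
Step 2: t = E_discharge / P = 644.42 / 135.09 = 4.770 hr

4.770 hr


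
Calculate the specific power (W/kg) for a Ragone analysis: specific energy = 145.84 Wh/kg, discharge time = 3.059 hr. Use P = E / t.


P_specific = E / t = 145.84 / 3.059 = 47.68 W/kg

47.68 W/kg


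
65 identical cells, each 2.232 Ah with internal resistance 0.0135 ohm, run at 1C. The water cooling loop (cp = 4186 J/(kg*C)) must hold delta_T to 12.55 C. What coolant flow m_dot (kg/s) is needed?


Step 1: I = 1 * 2.232 = 2.232 A
Step 2: Q_cell = I^2 * R = 2.232^2 * 0.0135 = 0.067255 W
Step 3: Q_total = 65 * 0.067255 = 4.3716 W
Step 4: m_dot = Q_total / (cp * dT) = 4.3716 / (4186 * 12.55) = 8.321e-05 kg/s

8.321e-05 kg/s


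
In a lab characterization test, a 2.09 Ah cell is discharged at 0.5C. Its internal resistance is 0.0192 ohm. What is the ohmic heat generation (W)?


Step 1: I = C_rate * capacity = 0.5 * 2.09 = 1.045 A
Step 2: Q = I^2 * R = 1.045^2 * 0.0192 = 1.092 * 0.0192 = 0.02097 W

0.02097 W


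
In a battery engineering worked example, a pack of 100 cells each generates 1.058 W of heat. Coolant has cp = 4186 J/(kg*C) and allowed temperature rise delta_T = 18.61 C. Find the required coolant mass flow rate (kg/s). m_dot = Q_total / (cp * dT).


Q_total = 100 * 1.058 = 105.8 W
m_dot = Q_total / (cp * dT) = 105.8 / (4186 * 18.61) = 0.001358 kg/s

0.001358 kg/s


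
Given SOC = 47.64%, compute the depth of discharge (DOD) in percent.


DOD = 100 - SOC = 100 - 47.64 = 52.36%

52.36%


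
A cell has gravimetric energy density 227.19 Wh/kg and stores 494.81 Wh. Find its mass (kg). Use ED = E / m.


m = E / ED = 494.81 / 227.19 = 2.178 kg

2.178 kg


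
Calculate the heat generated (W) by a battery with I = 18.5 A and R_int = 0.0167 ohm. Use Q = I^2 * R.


Q = I^2 * R = 18.5^2 * 0.0167 = 5.716 W

5.716 W


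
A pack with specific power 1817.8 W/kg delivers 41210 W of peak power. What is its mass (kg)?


m = P / SP = 41210 / 1817.8 = 22.67 kg

22.67 kg


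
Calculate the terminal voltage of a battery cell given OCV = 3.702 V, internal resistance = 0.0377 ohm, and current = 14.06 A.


IR drop = 14.06 * 0.0377 = 0.53006 V
V = 3.702 - 0.53006 = 3.172 V

3.172 V


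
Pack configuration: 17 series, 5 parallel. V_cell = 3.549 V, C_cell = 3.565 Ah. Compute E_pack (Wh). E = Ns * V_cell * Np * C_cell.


V_pack = 17 * 3.549 = 60.333 V
C_pack = 5 * 3.565 = 17.825 Ah
E = V_pack * C_pack = 60.333 * 17.825 = 1075 Wh

1075 Wh


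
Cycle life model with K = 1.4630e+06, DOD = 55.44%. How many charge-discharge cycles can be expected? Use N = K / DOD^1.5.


DOD^1.5 = 412.8
N = K / DOD^1.5 = 1.4630e+06 / 412.8 = 3544

3544 cycles


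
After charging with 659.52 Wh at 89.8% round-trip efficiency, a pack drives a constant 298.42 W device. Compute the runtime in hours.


Step 1: E_discharge = eta/100 * E_charge = 89.8/100 * 659.52 = 592.25 Wh
Step 2: t = E_discharge / P = 592.25 / 298.42 = 1.985 hr

1.985 hr


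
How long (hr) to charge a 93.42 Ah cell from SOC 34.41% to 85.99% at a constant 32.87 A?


Step 1: dSOC = 85.99% - 34.41% = 51.58%
Step 2: delta_Ah = 93.42 * 51.58 / 100 = 48.186 Ah
Step 3: t = 48.186 / 32.87 = 1.466 hr

1.466 hr


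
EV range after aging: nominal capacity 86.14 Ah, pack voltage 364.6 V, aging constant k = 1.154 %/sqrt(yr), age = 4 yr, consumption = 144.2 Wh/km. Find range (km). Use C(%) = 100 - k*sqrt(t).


Step 1: capacity retention = 100 - 1.154 * sqrt(4) = 100 - 1.154 * 2 = 97.692%
Step 2: C_now = 86.14 * 97.692/100 = 84.152 Ah
Step 3: E_pack = V * C_now = 364.6 * 84.152 = 30682 Wh
Step 4: range = E_pack / consumption = 30682 / 144.2 = 212.8 km

212.8 km


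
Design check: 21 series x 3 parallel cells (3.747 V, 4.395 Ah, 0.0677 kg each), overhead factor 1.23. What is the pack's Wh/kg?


Step 1: V_pack = 21 * 3.747 = 78.687 V
Step 2: C_pack = 3 * 4.395 = 13.185 Ah
Step 3: E_pack = V_pack * C_pack = 78.687 * 13.185 = 1037.5 Wh
Step 4: m_pack = 21 * 3 * 0.0677 * 1.23 = 5.2461 kg
Step 5: ED = E_pack / m_pack = 1037.5 / 5.2461 = 197.8 Wh/kg

197.8 Wh/kg


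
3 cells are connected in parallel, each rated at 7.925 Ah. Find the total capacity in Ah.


C_total = 3 * 7.925 = 23.775 Ah

23.775 Ah


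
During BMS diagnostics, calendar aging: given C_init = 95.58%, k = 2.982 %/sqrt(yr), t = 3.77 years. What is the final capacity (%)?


Step 1: sqrt(3.77 yr) = 1.9416
Step 2: drop = 2.982 * 1.9416 = 5.7899
Step 3: C_final = 95.58 - 5.7899 = 89.79%

89.79%


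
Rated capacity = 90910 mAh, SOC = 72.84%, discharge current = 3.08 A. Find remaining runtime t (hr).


Convert: C_total = 90910 mAh = 90.91 Ah
Step 1: remaining = SOC/100 * C_total = 72.84/100 * 90.91 = 66.219 Ah
Step 2: t = remaining / I = 66.219 / 3.08 = 21.50 hr

21.50 hr


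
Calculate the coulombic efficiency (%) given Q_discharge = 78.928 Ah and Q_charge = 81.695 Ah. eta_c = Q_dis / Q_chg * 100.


eta_c = Q_dis / Q_chg * 100 = 78.928 / 81.695 * 100 = 96.61%

96.61%


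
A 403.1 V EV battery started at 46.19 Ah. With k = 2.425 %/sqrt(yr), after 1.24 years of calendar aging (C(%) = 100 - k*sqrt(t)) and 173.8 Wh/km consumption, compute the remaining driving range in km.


Step 1: capacity retention = 100 - 2.425 * sqrt(1.24) = 100 - 2.425 * 1.1136 = 97.3%
Step 2: C_now = 46.19 * 97.3/100 = 44.943 Ah
Step 3: E_pack = V * C_now = 403.1 * 44.943 = 18117 Wh
Step 4: range = E_pack / consumption = 18117 / 173.8 = 104.2 km

104.2 km


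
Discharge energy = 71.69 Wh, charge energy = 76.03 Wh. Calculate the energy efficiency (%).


Round-trip efficiency = 71.69/76.03 * 100% = 94.29%

94.29%


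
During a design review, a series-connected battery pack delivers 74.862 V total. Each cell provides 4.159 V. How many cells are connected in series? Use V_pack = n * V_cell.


Rearranging: n = V_pack / V_cell = 74.862 / 4.159 = 18 cells

18


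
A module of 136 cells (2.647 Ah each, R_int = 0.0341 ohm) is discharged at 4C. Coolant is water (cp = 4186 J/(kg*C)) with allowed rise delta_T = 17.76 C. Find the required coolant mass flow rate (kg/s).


Step 1: I = 4 * 2.647 = 10.588 A
Step 2: Q_cell = I^2 * R = 10.588^2 * 0.0341 = 3.8228 W
Step 3: Q_total = 136 * 3.8228 = 519.9 W
Step 4: m_dot = Q_total / (cp * dT) = 519.9 / (4186 * 17.76) = 0.006993 kg/s

0.006993 kg/s


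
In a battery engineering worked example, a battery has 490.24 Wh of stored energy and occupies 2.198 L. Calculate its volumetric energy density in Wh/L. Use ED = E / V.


Volumetric ED = 490.24 Wh / 2.198 L = 223.0 Wh/L

223.0 Wh/L


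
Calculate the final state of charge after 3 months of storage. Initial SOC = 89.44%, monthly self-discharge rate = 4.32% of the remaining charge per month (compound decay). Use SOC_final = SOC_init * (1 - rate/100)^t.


decay = (1 - 4.32/100)^3 = 0.87592
SOC_final = 89.44 * 0.87592 = 78.34%

78.34%


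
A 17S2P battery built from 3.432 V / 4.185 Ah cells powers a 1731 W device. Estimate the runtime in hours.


Step 1: E_pack = Ns * V_cell * Np * C_cell = 17 * 3.432 * 2 * 4.185 = 488.34 Wh
Step 2: t = E_pack / P = 488.34 / 1731 = 0.2821 hr

0.2821 hr


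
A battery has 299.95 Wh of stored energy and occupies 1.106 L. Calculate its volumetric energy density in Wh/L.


Volumetric ED = 299.95 Wh / 1.106 L = 271.2 Wh/L

271.2 Wh/L


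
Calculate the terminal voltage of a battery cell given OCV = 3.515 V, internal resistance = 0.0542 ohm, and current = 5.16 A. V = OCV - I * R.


IR drop = 5.16 * 0.0542 = 0.27967 V
V = 3.515 - 0.27967 = 3.235 V

3.235 V


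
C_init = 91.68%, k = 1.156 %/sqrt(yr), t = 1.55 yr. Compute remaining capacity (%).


Step 1: sqrt(1.55 yr) = 1.245
Step 2: drop = 1.156 * 1.245 = 1.4392
Step 3: C_final = 91.68 - 1.4392 = 90.24%

90.24%


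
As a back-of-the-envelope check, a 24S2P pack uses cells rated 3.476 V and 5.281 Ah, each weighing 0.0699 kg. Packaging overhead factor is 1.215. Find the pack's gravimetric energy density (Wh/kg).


Step 1: V_pack = 24 * 3.476 = 83.424 V
Step 2: C_pack = 2 * 5.281 = 10.562 Ah
Step 3: E_pack = V_pack * C_pack = 83.424 * 10.562 = 881.12 Wh
Step 4: m_pack = 24 * 2 * 0.0699 * 1.215 = 4.0766 kg
Step 5: ED = E_pack / m_pack = 881.12 / 4.0766 = 216.1 Wh/kg

216.1 Wh/kg


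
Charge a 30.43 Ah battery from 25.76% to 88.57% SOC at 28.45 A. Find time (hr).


delta_Ah = 30.43 * (88.57 - 25.76) / 100 = 19.113 Ah
t = delta_Ah / I = 19.113 / 28.45 = 0.6718 hr

0.6718 hr


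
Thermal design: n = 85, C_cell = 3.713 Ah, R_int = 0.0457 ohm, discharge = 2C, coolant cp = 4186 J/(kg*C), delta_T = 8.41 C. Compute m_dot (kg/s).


Step 1: I = 2 * 3.713 = 7.426 A
Step 2: Q_cell = I^2 * R = 7.426^2 * 0.0457 = 2.5201 W
Step 3: Q_total = 85 * 2.5201 = 214.21 W
Step 4: m_dot = Q_total / (cp * dT) = 214.21 / (4186 * 8.41) = 0.006085 kg/s

0.006085 kg/s


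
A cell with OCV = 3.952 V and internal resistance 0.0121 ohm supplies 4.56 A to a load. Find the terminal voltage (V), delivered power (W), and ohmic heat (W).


Step 1: V_terminal = OCV - I*R = 3.952 - 4.56 * 0.0121 = 3.8968 V
Step 2: P_out = V_terminal * I = 3.8968 * 4.56 = 17.77 W
Step 3: Q = I^2 * R = 4.56^2 * 0.0121 = 0.2516 W

V=3.8968 V, P=17.77 W, Q=0.2516 W


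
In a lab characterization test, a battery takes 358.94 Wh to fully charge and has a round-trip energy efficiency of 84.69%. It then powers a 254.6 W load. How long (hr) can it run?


Step 1: E_discharge = eta/100 * E_charge = 84.69/100 * 358.94 = 303.99 Wh
Step 2: t = E_discharge / P = 303.99 / 254.6 = 1.194 hr

1.194 hr


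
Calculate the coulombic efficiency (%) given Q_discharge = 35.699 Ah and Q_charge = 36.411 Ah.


Coulombic efficiency = 35.699/36.411 * 100% = 98.04%

98.04%


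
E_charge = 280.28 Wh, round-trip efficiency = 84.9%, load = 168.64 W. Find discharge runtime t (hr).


Step 1: E_discharge = eta/100 * E_charge = 84.9/100 * 280.28 = 237.96 Wh
Step 2: t = E_discharge / P = 237.96 / 168.64 = 1.411 hr

1.411 hr


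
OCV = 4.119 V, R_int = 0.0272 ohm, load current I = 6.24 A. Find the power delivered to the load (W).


Step 1: V_terminal = OCV - I*R = 4.119 - 6.24 * 0.0272 = 3.9493 V
Step 2: P_out = V_terminal * I = 3.9493 * 6.24 = 24.64 W

24.64 W


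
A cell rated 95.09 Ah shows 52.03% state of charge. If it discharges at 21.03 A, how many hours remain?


Step 1: remaining = SOC/100 * C_total = 52.03/100 * 95.09 = 49.475 Ah
Step 2: t = remaining / I = 49.475 / 21.03 = 2.353 hr

2.353 hr


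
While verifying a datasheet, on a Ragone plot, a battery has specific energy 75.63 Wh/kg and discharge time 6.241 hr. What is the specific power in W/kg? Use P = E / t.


P_specific = E / t = 75.63 / 6.241 = 12.12 W/kg

12.12 W/kg


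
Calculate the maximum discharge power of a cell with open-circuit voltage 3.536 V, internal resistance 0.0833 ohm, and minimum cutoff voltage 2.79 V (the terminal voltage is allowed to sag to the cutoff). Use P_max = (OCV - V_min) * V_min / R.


dV = OCV - V_min = 0.746 V (so I_max = dV / R)
P_max = dV * V_min / R = 0.746 * 2.79 / 0.0833 = 24.99 W

24.99 W


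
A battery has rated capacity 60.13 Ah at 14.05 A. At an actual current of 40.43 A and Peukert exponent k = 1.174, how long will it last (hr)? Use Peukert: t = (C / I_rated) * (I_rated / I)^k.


Step 1: t_rated = C / I_rated = 60.13 / 14.05 = 4.2797 hr
Step 2: ratio = 14.05 / 40.43 = 0.34751
Step 3: ratio^k = 0.34751^1.174 = 0.28913
Step 4: t = t_rated * ratio^k = 4.2797 * 0.28913 = 1.237 hr

1.237 hr


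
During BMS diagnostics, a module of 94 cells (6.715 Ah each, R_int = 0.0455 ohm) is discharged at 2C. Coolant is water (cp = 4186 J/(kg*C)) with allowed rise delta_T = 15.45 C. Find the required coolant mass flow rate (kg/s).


Step 1: I = 2 * 6.715 = 13.43 A
Step 2: Q_cell = I^2 * R = 13.43^2 * 0.0455 = 8.2066 W
Step 3: Q_total = 94 * 8.2066 = 771.42 W
Step 4: m_dot = Q_total / (cp * dT) = 771.42 / (4186 * 15.45) = 0.01193 kg/s

0.01193 kg/s


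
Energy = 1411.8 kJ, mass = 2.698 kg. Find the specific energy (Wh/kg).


Convert: E = 1411.8 kJ = 392.17 Wh
ED = E / m = 392.17 / 2.698 = 145.4 Wh/kg

145.4 Wh/kg


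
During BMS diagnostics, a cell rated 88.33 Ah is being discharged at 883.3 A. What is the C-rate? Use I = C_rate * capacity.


Rearranging: C_rate = 883.3 / 88.33 = 10C

10C


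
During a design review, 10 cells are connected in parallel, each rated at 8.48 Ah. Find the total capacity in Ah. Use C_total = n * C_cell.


C_total = 10 * 8.48 = 84.8 Ah

84.8 Ah


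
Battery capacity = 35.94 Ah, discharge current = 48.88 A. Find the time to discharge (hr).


t = capacity / current = 35.94 / 48.88 = 0.7353 hr

0.7353 hr


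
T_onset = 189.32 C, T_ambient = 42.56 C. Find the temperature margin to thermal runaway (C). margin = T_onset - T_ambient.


Safety margin = 189.32 C - 42.56 C = 146.76 C

146.76 C


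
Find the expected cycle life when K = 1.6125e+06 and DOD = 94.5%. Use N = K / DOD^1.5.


Step 1: DOD^1.5 = 94.5^1.5 = 918.64
Step 2: N = 1.6125e+06 / 918.64 = 1755 cycles

1755 cycles


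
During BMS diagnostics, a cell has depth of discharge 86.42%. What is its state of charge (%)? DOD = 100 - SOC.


SOC = 100 - DOD = 100 - 86.42 = 13.58%

13.58%


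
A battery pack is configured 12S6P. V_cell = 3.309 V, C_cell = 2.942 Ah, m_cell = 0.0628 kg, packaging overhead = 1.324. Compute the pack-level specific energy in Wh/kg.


Step 1: V_pack = 12 * 3.309 = 39.708 V
Step 2: C_pack = 6 * 2.942 = 17.652 Ah
Step 3: E_pack = V_pack * C_pack = 39.708 * 17.652 = 700.93 Wh
Step 4: m_pack = 12 * 6 * 0.0628 * 1.324 = 5.9866 kg
Step 5: ED = E_pack / m_pack = 700.93 / 5.9866 = 117.1 Wh/kg

117.1 Wh/kg


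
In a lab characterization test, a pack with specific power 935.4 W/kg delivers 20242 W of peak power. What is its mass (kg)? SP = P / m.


m = P / SP = 20242 / 935.4 = 21.64 kg

21.64 kg


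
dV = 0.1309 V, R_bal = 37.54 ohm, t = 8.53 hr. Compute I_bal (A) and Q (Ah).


I_bal = dV / R = 0.1309 / 37.54 = 0.0034869 A
Q = I_bal * t = 0.0034869 * 8.53 = 0.02974 Ah

I=0.0034869 A, Q=0.02974 Ah


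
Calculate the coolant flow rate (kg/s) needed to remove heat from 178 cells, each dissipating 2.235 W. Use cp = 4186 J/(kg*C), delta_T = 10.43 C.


Q_total = 178 * 2.235 = 397.83 W
m_dot = Q_total / (cp * dT) = 397.83 / (4186 * 10.43) = 0.009112 kg/s

0.009112 kg/s


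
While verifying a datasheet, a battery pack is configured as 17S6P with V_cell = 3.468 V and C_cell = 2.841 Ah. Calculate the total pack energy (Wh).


V_pack = 17 * 3.468 = 58.956 V
C_pack = 6 * 2.841 = 17.046 Ah
E = V_pack * C_pack = 58.956 * 17.046 = 1005 Wh

1005 Wh


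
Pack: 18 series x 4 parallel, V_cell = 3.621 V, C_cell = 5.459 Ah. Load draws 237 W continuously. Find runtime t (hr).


Step 1: E_pack = Ns * V_cell * Np * C_cell = 18 * 3.621 * 4 * 5.459 = 1423.2 Wh
Step 2: t = E_pack / P = 1423.2 / 237 = 6.005 hr

6.005 hr


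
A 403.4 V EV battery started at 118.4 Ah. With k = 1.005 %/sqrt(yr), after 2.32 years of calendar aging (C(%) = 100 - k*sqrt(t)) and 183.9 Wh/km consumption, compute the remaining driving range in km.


Step 1: capacity retention = 100 - 1.005 * sqrt(2.32) = 100 - 1.005 * 1.5232 = 98.469%
Step 2: C_now = 118.4 * 98.469/100 = 116.59 Ah
Step 3: E_pack = V * C_now = 403.4 * 116.59 = 47032 Wh
Step 4: range = E_pack / consumption = 47032 / 183.9 = 255.7 km

255.7 km


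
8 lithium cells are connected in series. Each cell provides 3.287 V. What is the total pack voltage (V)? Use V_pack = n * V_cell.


V_pack = n * V_cell = 8 * 3.287 = 26.296 V

26.296 V


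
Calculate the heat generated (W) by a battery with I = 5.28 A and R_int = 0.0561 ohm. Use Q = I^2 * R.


I^2 = 27.878
Q = 27.878 * 0.0561 = 1.564 W

1.564 W


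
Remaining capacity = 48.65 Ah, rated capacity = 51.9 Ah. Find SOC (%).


SOC% = 48.65 / 51.9 * 100 = 93.74%

93.74%


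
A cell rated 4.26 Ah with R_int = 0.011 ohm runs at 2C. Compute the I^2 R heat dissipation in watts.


Step 1: I = C_rate * capacity = 2 * 4.26 = 8.52 A
Step 2: Q = I^2 * R = 8.52^2 * 0.011 = 72.59 * 0.011 = 0.7985 W

0.7985 W


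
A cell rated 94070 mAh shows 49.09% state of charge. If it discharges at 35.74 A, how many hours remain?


Convert: C_total = 94070 mAh = 94.07 Ah
Step 1: remaining = SOC/100 * C_total = 49.09/100 * 94.07 = 46.179 Ah
Step 2: t = remaining / I = 46.179 / 35.74 = 1.292 hr

1.292 hr


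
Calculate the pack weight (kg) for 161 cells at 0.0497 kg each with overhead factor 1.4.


m_pack = n * m_cell * overhead = 161 * 0.0497 * 1.4 = 11.20 kg

11.20 kg


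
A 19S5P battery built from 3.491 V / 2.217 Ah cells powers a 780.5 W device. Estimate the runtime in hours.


Step 1: E_pack = Ns * V_cell * Np * C_cell = 19 * 3.491 * 5 * 2.217 = 735.26 Wh
Step 2: t = E_pack / P = 735.26 / 780.5 = 0.9420 hr

0.9420 hr


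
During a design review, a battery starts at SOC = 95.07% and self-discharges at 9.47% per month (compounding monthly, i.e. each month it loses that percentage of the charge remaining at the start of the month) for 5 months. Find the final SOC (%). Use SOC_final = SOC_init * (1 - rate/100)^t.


Monthly retention factor = 1 - 9.47/100 = 0.9053
Over 5 months: factor^5 = 0.60808
SOC_final = 95.07 * 0.60808 = 57.81%

57.81%


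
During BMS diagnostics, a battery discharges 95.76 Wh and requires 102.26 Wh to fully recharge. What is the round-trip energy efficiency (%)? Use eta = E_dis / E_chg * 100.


Round-trip efficiency = 95.76/102.26 * 100% = 93.64%

93.64%


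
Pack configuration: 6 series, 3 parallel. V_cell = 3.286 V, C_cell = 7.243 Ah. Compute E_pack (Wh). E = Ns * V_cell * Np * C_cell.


V_pack = 6 * 3.286 = 19.716 V
C_pack = 3 * 7.243 = 21.729 Ah
E = V_pack * C_pack = 19.716 * 21.729 = 428.4 Wh

428.4 Wh


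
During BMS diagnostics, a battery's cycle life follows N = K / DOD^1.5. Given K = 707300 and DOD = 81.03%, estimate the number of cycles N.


Step 1: DOD^1.5 = 81.03^1.5 = 729.41
Step 2: N = 707300 / 729.41 = 969.7 cycles

969.7 cycles


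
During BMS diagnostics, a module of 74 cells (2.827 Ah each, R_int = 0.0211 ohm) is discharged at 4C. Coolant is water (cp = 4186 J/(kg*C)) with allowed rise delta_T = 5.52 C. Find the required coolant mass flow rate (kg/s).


Step 1: I = 4 * 2.827 = 11.308 A
Step 2: Q_cell = I^2 * R = 11.308^2 * 0.0211 = 2.6981 W
Step 3: Q_total = 74 * 2.6981 = 199.66 W
Step 4: m_dot = Q_total / (cp * dT) = 199.66 / (4186 * 5.52) = 0.008641 kg/s

0.008641 kg/s


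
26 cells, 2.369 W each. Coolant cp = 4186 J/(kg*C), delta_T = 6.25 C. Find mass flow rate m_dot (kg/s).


Q_total = 26 * 2.369 = 61.594 W
m_dot = Q_total / (cp * dT) = 61.594 / (4186 * 6.25) = 0.002354 kg/s

0.002354 kg/s


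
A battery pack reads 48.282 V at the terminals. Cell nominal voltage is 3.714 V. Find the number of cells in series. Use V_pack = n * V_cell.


n = V_pack / V_cell = 48.282 / 3.714 = 13

13


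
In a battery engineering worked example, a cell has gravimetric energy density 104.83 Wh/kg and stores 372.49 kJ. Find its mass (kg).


Convert: E = 372.49 kJ = 103.47 Wh
m = E / ED = 103.47 / 104.83 = 0.9870 kg

0.9870 kg


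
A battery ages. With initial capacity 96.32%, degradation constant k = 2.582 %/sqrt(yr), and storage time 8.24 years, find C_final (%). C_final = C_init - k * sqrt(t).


sqrt(t) = sqrt(8.24) = 2.8705
C_final = 96.32 - 2.582 * 2.8705 = 88.91%

88.91%


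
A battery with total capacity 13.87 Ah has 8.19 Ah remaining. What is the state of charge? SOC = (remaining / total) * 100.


SOC = (remaining / total) * 100 = (8.19 / 13.87) * 100 = 59.05%

59.05%


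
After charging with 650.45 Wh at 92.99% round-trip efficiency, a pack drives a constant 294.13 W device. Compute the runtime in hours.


Step 1: E_discharge = eta/100 * E_charge = 92.99/100 * 650.45 = 604.85 Wh
Step 2: t = E_discharge / P = 604.85 / 294.13 = 2.056 hr

2.056 hr


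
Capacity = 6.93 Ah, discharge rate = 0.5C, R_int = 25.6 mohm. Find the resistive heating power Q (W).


Convert: R = 25.6 mohm = 0.0256 ohm
Step 1: I = C_rate * capacity = 0.5 * 6.93 = 3.465 A
Step 2: Q = I^2 * R = 3.465^2 * 0.0256 = 12.006 * 0.0256 = 0.3074 W

0.3074 W


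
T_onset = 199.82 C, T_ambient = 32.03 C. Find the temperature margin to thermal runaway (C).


margin = T_onset - T_ambient = 199.82 - 32.03 = 167.79 C

167.79 C


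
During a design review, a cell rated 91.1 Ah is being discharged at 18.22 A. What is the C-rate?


Rearranging: C_rate = 18.22 / 91.1 = 0.2C

0.2C


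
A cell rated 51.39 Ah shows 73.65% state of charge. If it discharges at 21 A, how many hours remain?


Step 1: remaining = SOC/100 * C_total = 73.65/100 * 51.39 = 37.849 Ah
Step 2: t = remaining / I = 37.849 / 21 = 1.802 hr

1.802 hr


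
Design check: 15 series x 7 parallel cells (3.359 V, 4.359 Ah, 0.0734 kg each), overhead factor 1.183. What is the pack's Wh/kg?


Step 1: V_pack = 15 * 3.359 = 50.385 V
Step 2: C_pack = 7 * 4.359 = 30.513 Ah
Step 3: E_pack = V_pack * C_pack = 50.385 * 30.513 = 1537.4 Wh
Step 4: m_pack = 15 * 7 * 0.0734 * 1.183 = 9.1174 kg
Step 5: ED = E_pack / m_pack = 1537.4 / 9.1174 = 168.6 Wh/kg

168.6 Wh/kg


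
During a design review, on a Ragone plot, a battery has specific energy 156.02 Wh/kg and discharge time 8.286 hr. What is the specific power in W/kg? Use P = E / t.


Specific power = 156.02 Wh/kg / 8.286 hr = 18.83 W/kg

18.83 W/kg


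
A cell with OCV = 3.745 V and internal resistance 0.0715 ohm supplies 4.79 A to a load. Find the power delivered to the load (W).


Step 1: V_terminal = OCV - I*R = 3.745 - 4.79 * 0.0715 = 3.4025 V
Step 2: P_out = V_terminal * I = 3.4025 * 4.79 = 16.30 W

16.30 W


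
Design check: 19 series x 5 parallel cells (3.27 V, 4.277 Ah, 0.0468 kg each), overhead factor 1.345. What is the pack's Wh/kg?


Step 1: V_pack = 19 * 3.27 = 62.13 V
Step 2: C_pack = 5 * 4.277 = 21.385 Ah
Step 3: E_pack = V_pack * C_pack = 62.13 * 21.385 = 1328.7 Wh
Step 4: m_pack = 19 * 5 * 0.0468 * 1.345 = 5.9799 kg
Step 5: ED = E_pack / m_pack = 1328.7 / 5.9799 = 222.2 Wh/kg

222.2 Wh/kg


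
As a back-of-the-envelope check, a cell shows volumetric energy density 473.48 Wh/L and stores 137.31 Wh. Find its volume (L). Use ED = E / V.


V = E / ED = 137.31 / 473.48 = 0.2900 L

0.2900 L


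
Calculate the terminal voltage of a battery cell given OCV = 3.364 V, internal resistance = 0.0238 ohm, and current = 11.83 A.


V = OCV - I*R = 3.364 - 11.83 * 0.0238 = 3.082 V

3.082 V


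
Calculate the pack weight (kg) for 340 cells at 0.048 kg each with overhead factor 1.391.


Cell mass sum = 340 * 0.048 = 16.32 kg
With overhead 1.391: m_pack = 16.32 * 1.391 = 22.70 kg

22.70 kg


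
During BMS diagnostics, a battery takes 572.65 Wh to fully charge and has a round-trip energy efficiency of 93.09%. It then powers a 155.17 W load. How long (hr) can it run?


Step 1: E_discharge = eta/100 * E_charge = 93.09/100 * 572.65 = 533.08 Wh
Step 2: t = E_discharge / P = 533.08 / 155.17 = 3.435 hr

3.435 hr


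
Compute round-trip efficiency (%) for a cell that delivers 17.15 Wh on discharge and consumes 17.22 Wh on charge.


eta_e = E_dis / E_chg * 100 = 17.15 / 17.22 * 100 = 99.59%

99.59%


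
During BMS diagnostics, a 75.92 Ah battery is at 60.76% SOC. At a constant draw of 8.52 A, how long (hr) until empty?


Step 1: remaining = SOC/100 * C_total = 60.76/100 * 75.92 = 46.129 Ah
Step 2: t = remaining / I = 46.129 / 8.52 = 5.414 hr

5.414 hr


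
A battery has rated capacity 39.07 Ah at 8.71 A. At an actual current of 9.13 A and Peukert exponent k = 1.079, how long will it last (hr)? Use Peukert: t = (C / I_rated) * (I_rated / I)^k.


Step 1: t_rated = C / I_rated = 39.07 / 8.71 = 4.4856 hr
Step 2: ratio = 8.71 / 9.13 = 0.954
Step 3: ratio^k = 0.954^1.079 = 0.95046
Step 4: t = t_rated * ratio^k = 4.4856 * 0.95046 = 4.263 hr

4.263 hr


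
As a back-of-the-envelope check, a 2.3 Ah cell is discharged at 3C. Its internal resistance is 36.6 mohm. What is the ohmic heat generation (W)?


Convert: R = 36.6 mohm = 0.0366 ohm
Step 1: I = C_rate * capacity = 3 * 2.3 = 6.9 A
Step 2: Q = I^2 * R = 6.9^2 * 0.0366 = 47.61 * 0.0366 = 1.743 W

1.743 W


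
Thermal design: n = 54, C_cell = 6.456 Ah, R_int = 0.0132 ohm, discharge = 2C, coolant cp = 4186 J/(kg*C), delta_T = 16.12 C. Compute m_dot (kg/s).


Step 1: I = 2 * 6.456 = 12.912 A
Step 2: Q_cell = I^2 * R = 12.912^2 * 0.0132 = 2.2007 W
Step 3: Q_total = 54 * 2.2007 = 118.84 W
Step 4: m_dot = Q_total / (cp * dT) = 118.84 / (4186 * 16.12) = 0.001761 kg/s

0.001761 kg/s


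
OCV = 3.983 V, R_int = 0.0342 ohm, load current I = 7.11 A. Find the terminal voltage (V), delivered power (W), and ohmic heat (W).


Step 1: V_terminal = OCV - I*R = 3.983 - 7.11 * 0.0342 = 3.7398 V
Step 2: P_out = V_terminal * I = 3.7398 * 7.11 = 26.59 W
Step 3: Q = I^2 * R = 7.11^2 * 0.0342 = 1.729 W

V=3.7398 V, P=26.59 W, Q=1.729 W


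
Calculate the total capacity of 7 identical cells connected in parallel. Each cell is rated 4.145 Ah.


C_total = 7 * 4.145 = 29.015 Ah

29.015 Ah


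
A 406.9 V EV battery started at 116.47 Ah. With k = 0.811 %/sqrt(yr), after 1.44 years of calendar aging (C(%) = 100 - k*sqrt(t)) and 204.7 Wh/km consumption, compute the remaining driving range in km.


Step 1: capacity retention = 100 - 0.811 * sqrt(1.44) = 100 - 0.811 * 1.2 = 99.027%
Step 2: C_now = 116.47 * 99.027/100 = 115.34 Ah
Step 3: E_pack = V * C_now = 406.9 * 115.34 = 46932 Wh
Step 4: range = E_pack / consumption = 46932 / 204.7 = 229.3 km

229.3 km


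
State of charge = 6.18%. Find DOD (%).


Complement of SOC: DOD = 100% - 6.18% = 93.82%

93.82%


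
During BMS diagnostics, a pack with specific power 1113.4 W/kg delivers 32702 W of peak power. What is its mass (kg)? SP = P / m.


m = P / SP = 32702 / 1113.4 = 29.37 kg

29.37 kg


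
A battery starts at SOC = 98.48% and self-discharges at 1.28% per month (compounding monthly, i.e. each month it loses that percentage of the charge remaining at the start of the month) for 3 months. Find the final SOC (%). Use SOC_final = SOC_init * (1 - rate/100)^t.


Monthly retention factor = 1 - 1.28/100 = 0.9872
Over 3 months: factor^3 = 0.96209
SOC_final = 98.48 * 0.96209 = 94.75%

94.75%


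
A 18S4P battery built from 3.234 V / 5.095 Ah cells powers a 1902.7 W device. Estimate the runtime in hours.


Step 1: E_pack = Ns * V_cell * Np * C_cell = 18 * 3.234 * 4 * 5.095 = 1186.4 Wh
Step 2: t = E_pack / P = 1186.4 / 1902.7 = 0.6235 hr

0.6235 hr


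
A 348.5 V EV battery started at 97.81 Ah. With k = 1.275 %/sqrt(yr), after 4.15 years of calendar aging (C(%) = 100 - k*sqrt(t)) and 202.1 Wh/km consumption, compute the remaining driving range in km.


Step 1: capacity retention = 100 - 1.275 * sqrt(4.15) = 100 - 1.275 * 2.0372 = 97.403%
Step 2: C_now = 97.81 * 97.403/100 = 95.27 Ah
Step 3: E_pack = V * C_now = 348.5 * 95.27 = 33202 Wh
Step 4: range = E_pack / consumption = 33202 / 202.1 = 164.3 km

164.3 km


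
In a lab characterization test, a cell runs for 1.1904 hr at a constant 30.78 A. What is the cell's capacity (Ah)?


C = I * t = 30.78 * 1.1904 = 36.64 Ah

36.64 Ah


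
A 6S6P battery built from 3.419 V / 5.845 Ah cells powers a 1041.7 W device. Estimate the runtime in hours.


Step 1: E_pack = Ns * V_cell * Np * C_cell = 6 * 3.419 * 6 * 5.845 = 719.43 Wh
Step 2: t = E_pack / P = 719.43 / 1041.7 = 0.6906 hr

0.6906 hr


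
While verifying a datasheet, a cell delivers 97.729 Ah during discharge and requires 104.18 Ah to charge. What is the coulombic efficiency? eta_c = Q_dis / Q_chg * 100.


eta_c = Q_dis / Q_chg * 100 = 97.729 / 104.18 * 100 = 93.81%

93.81%


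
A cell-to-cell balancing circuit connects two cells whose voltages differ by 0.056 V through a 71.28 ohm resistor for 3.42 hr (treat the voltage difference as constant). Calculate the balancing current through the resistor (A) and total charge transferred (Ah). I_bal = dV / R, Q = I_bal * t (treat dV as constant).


First, Ohm's law: I_bal = 0.056 V / 71.28 ohm = 7.8563e-04 A
Then Q = I * t = 7.8563e-04 A * 3.42 hr = 0.002687 Ah

I=7.8563e-04 A, Q=0.002687 Ah


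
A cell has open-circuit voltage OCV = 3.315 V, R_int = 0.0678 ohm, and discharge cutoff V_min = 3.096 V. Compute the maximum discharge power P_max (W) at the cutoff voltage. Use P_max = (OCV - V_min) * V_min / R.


P_max = (OCV - V_min) * V_min / R = (3.315 - 3.096) * 3.096 / 0.0678 = 0.219 * 3.096 / 0.0678 = 10.00 W

10.00 W


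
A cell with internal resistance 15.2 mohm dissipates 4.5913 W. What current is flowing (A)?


Convert: R = 15.2 mohm = 0.0152 ohm
I = sqrt(Q / R) = sqrt(4.5913 / 0.0152) = sqrt(302.06) = 17.38 A

17.38 A


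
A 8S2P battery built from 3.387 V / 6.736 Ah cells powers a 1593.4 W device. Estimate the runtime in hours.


Step 1: E_pack = Ns * V_cell * Np * C_cell = 8 * 3.387 * 2 * 6.736 = 365.04 Wh
Step 2: t = E_pack / P = 365.04 / 1593.4 = 0.2291 hr

0.2291 hr


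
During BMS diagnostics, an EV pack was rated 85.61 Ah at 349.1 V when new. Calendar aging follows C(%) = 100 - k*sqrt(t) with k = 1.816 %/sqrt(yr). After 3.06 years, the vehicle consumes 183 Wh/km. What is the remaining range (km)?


Step 1: capacity retention = 100 - 1.816 * sqrt(3.06) = 100 - 1.816 * 1.7493 = 96.823%
Step 2: C_now = 85.61 * 96.823/100 = 82.89 Ah
Step 3: E_pack = V * C_now = 349.1 * 82.89 = 28937 Wh
Step 4: range = E_pack / consumption = 28937 / 183 = 158.1 km

158.1 km


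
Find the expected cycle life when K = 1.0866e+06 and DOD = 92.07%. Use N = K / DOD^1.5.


DOD^1.5 = 883.44
N = K / DOD^1.5 = 1.0866e+06 / 883.44 = 1230

1230 cycles


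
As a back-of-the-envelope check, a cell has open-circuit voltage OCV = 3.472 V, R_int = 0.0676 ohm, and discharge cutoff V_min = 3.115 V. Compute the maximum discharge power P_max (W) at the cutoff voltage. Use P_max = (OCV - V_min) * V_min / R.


P_max = (OCV - V_min) * V_min / R = (3.472 - 3.115) * 3.115 / 0.0676 = 0.357 * 3.115 / 0.0676 = 16.45 W

16.45 W


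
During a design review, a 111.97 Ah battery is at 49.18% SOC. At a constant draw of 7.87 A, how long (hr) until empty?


Step 1: remaining = SOC/100 * C_total = 49.18/100 * 111.97 = 55.067 Ah
Step 2: t = remaining / I = 55.067 / 7.87 = 6.997 hr

6.997 hr


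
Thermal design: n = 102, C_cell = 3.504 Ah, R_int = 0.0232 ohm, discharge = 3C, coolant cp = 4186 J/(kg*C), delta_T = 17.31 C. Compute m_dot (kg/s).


Step 1: I = 3 * 3.504 = 10.512 A
Step 2: Q_cell = I^2 * R = 10.512^2 * 0.0232 = 2.5636 W
Step 3: Q_total = 102 * 2.5636 = 261.49 W
Step 4: m_dot = Q_total / (cp * dT) = 261.49 / (4186 * 17.31) = 0.003609 kg/s

0.003609 kg/s


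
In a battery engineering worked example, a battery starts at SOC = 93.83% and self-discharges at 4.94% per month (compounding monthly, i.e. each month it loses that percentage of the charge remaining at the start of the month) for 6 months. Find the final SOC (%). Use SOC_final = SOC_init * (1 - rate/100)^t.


decay = (1 - 4.94/100)^6 = 0.73788
SOC_final = 93.83 * 0.73788 = 69.24%

69.24%


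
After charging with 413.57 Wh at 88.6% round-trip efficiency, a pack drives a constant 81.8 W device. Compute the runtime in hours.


Step 1: E_discharge = eta/100 * E_charge = 88.6/100 * 413.57 = 366.42 Wh
Step 2: t = E_discharge / P = 366.42 / 81.8 = 4.479 hr

4.479 hr


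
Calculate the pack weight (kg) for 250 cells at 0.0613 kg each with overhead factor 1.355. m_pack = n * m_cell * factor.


Cell mass sum = 250 * 0.0613 = 15.325 kg
With overhead 1.355: m_pack = 15.325 * 1.355 = 20.77 kg

20.77 kg


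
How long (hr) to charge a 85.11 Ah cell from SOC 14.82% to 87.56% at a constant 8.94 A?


Step 1: dSOC = 87.56% - 14.82% = 72.74%
Step 2: delta_Ah = 85.11 * 72.74 / 100 = 61.909 Ah
Step 3: t = 61.909 / 8.94 = 6.925 hr

6.925 hr


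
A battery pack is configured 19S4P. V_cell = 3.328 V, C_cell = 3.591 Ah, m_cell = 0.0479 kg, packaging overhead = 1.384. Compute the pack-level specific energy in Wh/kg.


Step 1: V_pack = 19 * 3.328 = 63.232 V
Step 2: C_pack = 4 * 3.591 = 14.364 Ah
Step 3: E_pack = V_pack * C_pack = 63.232 * 14.364 = 908.26 Wh
Step 4: m_pack = 19 * 4 * 0.0479 * 1.384 = 5.0383 kg
Step 5: ED = E_pack / m_pack = 908.26 / 5.0383 = 180.3 Wh/kg

180.3 Wh/kg


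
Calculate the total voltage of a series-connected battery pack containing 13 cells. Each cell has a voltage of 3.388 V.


With 13 cells in series at 3.388 V each, V_pack = 44.044 V

44.044 V


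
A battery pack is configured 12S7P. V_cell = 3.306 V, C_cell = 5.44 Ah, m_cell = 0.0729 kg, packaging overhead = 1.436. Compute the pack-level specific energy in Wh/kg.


Step 1: V_pack = 12 * 3.306 = 39.672 V
Step 2: C_pack = 7 * 5.44 = 38.08 Ah
Step 3: E_pack = V_pack * C_pack = 39.672 * 38.08 = 1510.7 Wh
Step 4: m_pack = 12 * 7 * 0.0729 * 1.436 = 8.7935 kg
Step 5: ED = E_pack / m_pack = 1510.7 / 8.7935 = 171.8 Wh/kg

171.8 Wh/kg


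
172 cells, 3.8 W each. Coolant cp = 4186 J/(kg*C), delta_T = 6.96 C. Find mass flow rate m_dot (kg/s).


Q_total = 172 * 3.8 = 653.6 W
m_dot = Q_total / (cp * dT) = 653.6 / (4186 * 6.96) = 0.02243 kg/s

0.02243 kg/s


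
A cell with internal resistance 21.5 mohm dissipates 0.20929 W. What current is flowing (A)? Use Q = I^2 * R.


Convert: R = 21.5 mohm = 0.0215 ohm
I = sqrt(Q / R) = sqrt(0.20929 / 0.0215) = sqrt(9.7344) = 3.120 A

3.120 A


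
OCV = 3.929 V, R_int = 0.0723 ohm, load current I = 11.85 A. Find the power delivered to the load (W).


Step 1: V_terminal = OCV - I*R = 3.929 - 11.85 * 0.0723 = 3.0722 V
Step 2: P_out = V_terminal * I = 3.0722 * 11.85 = 36.41 W

36.41 W


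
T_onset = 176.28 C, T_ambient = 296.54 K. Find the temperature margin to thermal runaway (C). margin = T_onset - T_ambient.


Convert: T_ambient = 296.54 K = 23.39 C
margin = 176.28 - 23.39 = 152.89 C

152.89 C


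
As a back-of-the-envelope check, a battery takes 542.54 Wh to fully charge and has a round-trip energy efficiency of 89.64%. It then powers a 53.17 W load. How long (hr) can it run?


Step 1: E_discharge = eta/100 * E_charge = 89.64/100 * 542.54 = 486.33 Wh
Step 2: t = E_discharge / P = 486.33 / 53.17 = 9.147 hr

9.147 hr


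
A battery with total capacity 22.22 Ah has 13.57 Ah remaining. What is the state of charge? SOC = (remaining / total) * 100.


SOC% = 13.57 / 22.22 * 100 = 61.07%

61.07%


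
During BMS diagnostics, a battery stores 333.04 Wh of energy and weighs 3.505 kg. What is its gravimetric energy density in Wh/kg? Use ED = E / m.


ED = E / m = 333.04 / 3.505 = 95.02 Wh/kg

95.02 Wh/kg


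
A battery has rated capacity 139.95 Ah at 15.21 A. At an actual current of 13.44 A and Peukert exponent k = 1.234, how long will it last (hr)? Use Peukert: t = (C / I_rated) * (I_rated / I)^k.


Step 1: t_rated = C / I_rated = 139.95 / 15.21 = 9.2012 hr
Step 2: ratio = 15.21 / 13.44 = 1.1317
Step 3: ratio^k = 1.1317^1.234 = 1.1649
Step 4: t = t_rated * ratio^k = 9.2012 * 1.1649 = 10.72 hr

10.72 hr


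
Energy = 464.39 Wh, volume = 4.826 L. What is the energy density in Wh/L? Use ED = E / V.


ED = E / V = 464.39 / 4.826 = 96.23 Wh/L

96.23 Wh/L


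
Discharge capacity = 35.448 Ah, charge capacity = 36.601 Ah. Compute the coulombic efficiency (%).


eta_c = Q_dis / Q_chg * 100 = 35.448 / 36.601 * 100 = 96.85%

96.85%


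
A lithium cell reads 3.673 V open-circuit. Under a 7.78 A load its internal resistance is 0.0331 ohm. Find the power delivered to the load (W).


Step 1: V_terminal = OCV - I*R = 3.673 - 7.78 * 0.0331 = 3.4155 V
Step 2: P_out = V_terminal * I = 3.4155 * 7.78 = 26.57 W

26.57 W


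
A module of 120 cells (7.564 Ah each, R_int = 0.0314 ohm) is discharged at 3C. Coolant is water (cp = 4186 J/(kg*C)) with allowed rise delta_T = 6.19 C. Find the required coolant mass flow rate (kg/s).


Step 1: I = 3 * 7.564 = 22.692 A
Step 2: Q_cell = I^2 * R = 22.692^2 * 0.0314 = 16.169 W
Step 3: Q_total = 120 * 16.169 = 1940.3 W
Step 4: m_dot = Q_total / (cp * dT) = 1940.3 / (4186 * 6.19) = 0.07488 kg/s

0.07488 kg/s


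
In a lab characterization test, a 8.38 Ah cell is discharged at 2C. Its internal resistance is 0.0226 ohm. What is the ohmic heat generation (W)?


Step 1: I = C_rate * capacity = 2 * 8.38 = 16.76 A
Step 2: Q = I^2 * R = 16.76^2 * 0.0226 = 280.9 * 0.0226 = 6.348 W

6.348 W


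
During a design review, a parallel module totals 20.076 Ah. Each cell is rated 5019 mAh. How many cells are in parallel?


Convert: C_cell = 5019 mAh = 5.019 Ah
n = C_total / C_cell = 20.076 / 5.019 = 4

4


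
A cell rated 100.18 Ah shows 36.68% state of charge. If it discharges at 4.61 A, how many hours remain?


Step 1: remaining = SOC/100 * C_total = 36.68/100 * 100.18 = 36.746 Ah
Step 2: t = remaining / I = 36.746 / 4.61 = 7.971 hr

7.971 hr


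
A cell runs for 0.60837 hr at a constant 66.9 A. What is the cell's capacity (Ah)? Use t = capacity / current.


C = I * t = 66.9 * 0.60837 = 40.70 Ah

40.70 Ah


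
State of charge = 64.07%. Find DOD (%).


DOD = 100 - SOC = 100 - 64.07 = 35.93%

35.93%


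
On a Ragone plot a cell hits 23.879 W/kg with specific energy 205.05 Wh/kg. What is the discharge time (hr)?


t = E / P = 205.05 / 23.879 = 8.587 hr

8.587 hr


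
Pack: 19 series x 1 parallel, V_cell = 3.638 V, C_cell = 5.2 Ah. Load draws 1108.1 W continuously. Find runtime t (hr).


Step 1: E_pack = Ns * V_cell * Np * C_cell = 19 * 3.638 * 1 * 5.2 = 359.43 Wh
Step 2: t = E_pack / P = 359.43 / 1108.1 = 0.3244 hr

0.3244 hr
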